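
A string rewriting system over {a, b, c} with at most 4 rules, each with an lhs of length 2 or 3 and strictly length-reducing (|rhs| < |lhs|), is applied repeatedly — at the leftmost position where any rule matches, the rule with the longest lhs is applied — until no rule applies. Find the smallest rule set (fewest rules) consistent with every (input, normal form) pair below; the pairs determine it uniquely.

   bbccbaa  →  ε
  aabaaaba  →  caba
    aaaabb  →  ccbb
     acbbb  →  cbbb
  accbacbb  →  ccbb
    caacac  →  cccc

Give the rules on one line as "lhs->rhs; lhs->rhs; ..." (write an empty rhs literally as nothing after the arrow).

  | bbccbaa => bcbaa => baa => bc => ε
  | aabaaaba => cbaaaba => cbcaba => caba
  | aaaabb => caabb => ccbb
  | acbbb => cbbb

aa->c; ac->c; bc->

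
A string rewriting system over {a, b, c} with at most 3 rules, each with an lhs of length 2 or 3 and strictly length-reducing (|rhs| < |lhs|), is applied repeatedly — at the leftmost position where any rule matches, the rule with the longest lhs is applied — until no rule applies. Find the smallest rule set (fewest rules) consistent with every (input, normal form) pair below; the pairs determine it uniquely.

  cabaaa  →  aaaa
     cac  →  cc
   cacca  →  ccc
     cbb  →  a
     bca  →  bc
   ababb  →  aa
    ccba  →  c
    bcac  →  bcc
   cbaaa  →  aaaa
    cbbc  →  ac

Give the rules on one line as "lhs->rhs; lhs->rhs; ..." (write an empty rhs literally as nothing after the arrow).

  | cabaaa => cbaaa => aaaa
  | cac => cc
  | cacca => ccca => ccc
  | cbb => ab => a

ab->a; ca->c; cb->a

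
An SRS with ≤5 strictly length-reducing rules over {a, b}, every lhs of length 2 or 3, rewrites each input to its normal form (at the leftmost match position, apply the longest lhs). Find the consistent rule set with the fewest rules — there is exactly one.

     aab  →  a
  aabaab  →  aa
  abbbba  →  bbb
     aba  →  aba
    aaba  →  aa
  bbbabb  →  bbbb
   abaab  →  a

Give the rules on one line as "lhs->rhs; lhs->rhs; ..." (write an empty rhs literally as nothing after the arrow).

  | aab => a
  | aabaab => aaab => aa
  | abbbba => bbbba => bbb
  | aba

aab->a; abb->bb; baa->a; bba->b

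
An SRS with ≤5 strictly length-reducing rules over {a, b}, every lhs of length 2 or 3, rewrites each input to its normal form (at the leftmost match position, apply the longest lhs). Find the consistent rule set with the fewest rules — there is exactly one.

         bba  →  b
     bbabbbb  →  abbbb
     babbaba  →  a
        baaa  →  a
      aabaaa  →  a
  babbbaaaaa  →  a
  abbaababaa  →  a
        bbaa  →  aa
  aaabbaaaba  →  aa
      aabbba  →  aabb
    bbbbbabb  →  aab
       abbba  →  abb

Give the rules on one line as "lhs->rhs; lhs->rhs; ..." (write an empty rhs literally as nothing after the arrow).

  | bba => b
  | bbabbbb => baabbb => abbbb
  | babbaba => aababa => aaaaa => aaa => a
  | baaa => aba => a

aaa->a; ba->; baa->ab; bab->aa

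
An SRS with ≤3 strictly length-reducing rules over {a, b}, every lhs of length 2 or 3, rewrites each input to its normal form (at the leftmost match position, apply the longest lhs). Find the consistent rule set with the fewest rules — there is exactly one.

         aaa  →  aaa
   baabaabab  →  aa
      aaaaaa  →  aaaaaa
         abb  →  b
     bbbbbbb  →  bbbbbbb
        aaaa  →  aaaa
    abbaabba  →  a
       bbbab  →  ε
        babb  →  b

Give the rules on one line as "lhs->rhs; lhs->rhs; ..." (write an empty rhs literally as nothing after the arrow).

  | aaa
  | baabaabab => aabaabab => aaabab => aaab => aa
  | aaaaaa
  | abb => b

ab->; ba->a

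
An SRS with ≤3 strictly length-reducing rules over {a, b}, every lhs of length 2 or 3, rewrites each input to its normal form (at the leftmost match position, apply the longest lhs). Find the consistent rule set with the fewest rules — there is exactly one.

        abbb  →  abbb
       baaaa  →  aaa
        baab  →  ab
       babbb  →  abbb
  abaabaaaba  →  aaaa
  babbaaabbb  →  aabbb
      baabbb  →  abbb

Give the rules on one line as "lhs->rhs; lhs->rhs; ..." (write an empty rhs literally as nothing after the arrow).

ba->; bab->ab

  | abbb
  | baaaa => aaa
  | baab => ab
  | babbb => abbb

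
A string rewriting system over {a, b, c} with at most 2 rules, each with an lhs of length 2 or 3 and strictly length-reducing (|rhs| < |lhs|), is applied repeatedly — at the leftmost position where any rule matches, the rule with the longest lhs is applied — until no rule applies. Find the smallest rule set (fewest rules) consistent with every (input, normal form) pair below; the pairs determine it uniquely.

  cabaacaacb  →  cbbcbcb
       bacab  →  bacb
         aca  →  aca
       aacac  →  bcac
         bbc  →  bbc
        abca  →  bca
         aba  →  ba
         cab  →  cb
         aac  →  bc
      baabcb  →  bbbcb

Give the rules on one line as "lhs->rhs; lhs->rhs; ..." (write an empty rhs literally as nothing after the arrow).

  | cabaacaacb => cbaacaacb => cbbcaacb => cbbcbcb
  | bacab => bacb
  | aca
  | aacac => bcac

aa->b; ab->b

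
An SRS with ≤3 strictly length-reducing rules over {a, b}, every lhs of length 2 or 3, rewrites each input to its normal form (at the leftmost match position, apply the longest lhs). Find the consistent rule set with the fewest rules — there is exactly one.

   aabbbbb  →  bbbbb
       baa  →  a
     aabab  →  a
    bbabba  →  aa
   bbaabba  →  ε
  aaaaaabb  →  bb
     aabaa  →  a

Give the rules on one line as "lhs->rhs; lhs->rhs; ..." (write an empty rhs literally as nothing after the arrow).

  | aabbbbb => abbbbb => bbbbb
  | baa => a
  | aabab => abab => bab => a
  | bbabba => baba => aa

ab->b; ba->; bab->a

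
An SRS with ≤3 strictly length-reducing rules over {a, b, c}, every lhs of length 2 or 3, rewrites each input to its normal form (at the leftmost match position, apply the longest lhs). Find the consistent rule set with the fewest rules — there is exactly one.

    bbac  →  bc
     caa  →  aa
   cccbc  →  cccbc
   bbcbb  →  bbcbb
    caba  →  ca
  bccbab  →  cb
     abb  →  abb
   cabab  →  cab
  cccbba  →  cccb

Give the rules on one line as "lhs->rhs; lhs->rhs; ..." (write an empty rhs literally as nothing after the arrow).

  | bbac => bc
  | caa => aa
  | cccbc
  | bbcbb

ba->; bcc->c; caa->aa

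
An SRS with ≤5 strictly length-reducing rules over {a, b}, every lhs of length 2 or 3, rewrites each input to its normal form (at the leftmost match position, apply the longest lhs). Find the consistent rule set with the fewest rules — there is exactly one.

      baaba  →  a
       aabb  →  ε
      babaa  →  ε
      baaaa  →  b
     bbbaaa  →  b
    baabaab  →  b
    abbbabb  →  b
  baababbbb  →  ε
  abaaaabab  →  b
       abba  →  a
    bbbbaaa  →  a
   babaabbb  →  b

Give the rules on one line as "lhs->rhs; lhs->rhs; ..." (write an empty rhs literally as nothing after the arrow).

aa->; ab->b; ba->b; bb->

  | baaba => baba => bba => a
  | aabb => bb => ε
  | babaa => bbaa => aa => ε
  | baaaa => baaa => baa => ba => b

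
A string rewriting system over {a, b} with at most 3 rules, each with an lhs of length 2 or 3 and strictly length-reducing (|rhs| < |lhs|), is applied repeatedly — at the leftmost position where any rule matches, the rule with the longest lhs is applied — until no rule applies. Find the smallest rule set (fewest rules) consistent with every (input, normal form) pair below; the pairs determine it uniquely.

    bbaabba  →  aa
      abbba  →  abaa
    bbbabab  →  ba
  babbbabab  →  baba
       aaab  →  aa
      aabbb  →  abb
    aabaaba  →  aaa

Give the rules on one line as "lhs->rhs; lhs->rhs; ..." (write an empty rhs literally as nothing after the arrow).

  | bbaabba => aaabba => aaba => aa
  | abbba => abaa
  | bbbabab => baabab => baab => ba
  | babbbabab => babaabab => babaab => baba

aab->a; bba->aa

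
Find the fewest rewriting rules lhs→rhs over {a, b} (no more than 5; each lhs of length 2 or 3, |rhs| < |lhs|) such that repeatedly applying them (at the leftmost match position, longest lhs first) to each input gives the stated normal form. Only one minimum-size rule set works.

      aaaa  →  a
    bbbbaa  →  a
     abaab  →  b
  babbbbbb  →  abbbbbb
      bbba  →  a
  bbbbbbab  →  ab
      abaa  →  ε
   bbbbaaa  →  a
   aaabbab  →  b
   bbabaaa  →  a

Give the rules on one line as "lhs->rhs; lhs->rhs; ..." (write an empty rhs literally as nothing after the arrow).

aa->; aaa->ba; ba->a; baa->a

  | aaaa => baa => a
  | bbbbaa => bbba => bba => ba => a
  | abaab => aab => b
  | babbbbbb => abbbbbb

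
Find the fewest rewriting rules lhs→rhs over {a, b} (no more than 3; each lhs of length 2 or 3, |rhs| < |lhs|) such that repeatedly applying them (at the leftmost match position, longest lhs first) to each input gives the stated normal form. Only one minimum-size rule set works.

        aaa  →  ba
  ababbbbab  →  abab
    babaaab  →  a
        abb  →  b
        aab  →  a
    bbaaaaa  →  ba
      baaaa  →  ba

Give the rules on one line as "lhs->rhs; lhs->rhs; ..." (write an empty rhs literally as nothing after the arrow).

aa->b; bb->a

  | aaa => ba
  | ababbbbab => abaabbab => abbbbab => aabbab => bbbab => abab
  | babaaab => babbab => baaab => bbab => aab => bb => a
  | abb => aa => b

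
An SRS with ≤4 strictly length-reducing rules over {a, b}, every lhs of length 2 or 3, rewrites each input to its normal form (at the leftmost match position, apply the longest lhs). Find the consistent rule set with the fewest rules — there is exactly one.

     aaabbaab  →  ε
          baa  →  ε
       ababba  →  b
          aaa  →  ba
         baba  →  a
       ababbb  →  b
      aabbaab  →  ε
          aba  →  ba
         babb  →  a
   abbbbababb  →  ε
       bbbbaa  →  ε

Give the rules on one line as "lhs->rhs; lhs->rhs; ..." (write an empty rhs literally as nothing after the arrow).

  | aaabbaab => babbaab => bbbaab => aaab => bab => bb => ε
  | baa => bb => ε
  | ababba => babba => bbba => aa => b
  | aaa => ba

aa->b; ab->b; bb->; bbb->a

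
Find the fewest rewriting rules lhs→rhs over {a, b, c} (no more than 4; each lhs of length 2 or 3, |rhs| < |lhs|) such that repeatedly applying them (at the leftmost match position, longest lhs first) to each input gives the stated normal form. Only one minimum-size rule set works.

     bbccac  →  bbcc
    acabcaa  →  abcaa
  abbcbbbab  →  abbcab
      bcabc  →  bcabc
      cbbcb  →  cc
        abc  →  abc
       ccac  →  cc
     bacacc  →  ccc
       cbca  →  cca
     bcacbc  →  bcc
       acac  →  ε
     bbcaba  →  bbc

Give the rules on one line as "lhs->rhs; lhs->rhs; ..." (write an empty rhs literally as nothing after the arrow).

ac->; ba->c; cb->c

  | bbccac => bbcc
  | acabcaa => abcaa
  | abbcbbbab => abbcbbab => abbcbab => abbcab
  | bcabc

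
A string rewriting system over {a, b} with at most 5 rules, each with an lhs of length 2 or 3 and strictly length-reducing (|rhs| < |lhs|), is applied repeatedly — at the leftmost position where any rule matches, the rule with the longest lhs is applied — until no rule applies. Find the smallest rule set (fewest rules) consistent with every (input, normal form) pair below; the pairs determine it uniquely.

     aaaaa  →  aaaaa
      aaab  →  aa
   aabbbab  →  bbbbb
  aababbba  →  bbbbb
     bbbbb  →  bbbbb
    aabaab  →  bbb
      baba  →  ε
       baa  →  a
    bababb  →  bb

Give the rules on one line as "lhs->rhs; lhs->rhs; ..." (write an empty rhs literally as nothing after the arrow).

aab->bb; abb->aa; ba->; bba->bb

  | aaaaa
  | aaab => abb => aa
  | aabbbab => bbbbab => bbbbb
  | aababbba => bbabbba => bbbbba => bbbbb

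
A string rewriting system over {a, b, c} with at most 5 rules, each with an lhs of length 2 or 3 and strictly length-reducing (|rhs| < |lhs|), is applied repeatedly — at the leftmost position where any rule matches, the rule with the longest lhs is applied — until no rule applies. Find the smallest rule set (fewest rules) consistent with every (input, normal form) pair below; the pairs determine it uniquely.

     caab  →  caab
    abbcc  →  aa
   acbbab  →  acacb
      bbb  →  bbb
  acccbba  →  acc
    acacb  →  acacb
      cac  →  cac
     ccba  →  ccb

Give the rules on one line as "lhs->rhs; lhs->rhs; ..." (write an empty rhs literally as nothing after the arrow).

ba->b; bba->ac; bc->a; cca->

  | caab
  | abbcc => abac => abc => aa
  | acbbab => acacb
  | bbb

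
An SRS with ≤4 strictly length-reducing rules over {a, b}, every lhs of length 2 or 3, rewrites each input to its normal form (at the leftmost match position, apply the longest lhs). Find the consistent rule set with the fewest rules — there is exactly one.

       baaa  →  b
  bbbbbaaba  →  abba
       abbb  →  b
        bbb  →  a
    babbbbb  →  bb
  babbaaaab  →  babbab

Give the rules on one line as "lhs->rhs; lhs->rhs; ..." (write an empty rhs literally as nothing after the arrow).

  | baaa => b
  | bbbbbaaba => abbaaba => abba
  | abbb => aa => b
  | bbb => a

aa->b; aaa->; aab->; bbb->a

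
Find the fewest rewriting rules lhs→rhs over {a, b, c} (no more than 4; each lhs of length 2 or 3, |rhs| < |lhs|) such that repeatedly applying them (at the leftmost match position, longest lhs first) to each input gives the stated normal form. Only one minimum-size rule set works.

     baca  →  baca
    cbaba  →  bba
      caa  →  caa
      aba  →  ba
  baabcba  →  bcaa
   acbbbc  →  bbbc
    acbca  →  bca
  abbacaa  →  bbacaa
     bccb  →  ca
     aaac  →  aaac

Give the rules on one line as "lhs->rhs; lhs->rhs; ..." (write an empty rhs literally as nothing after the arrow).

  | baca
  | cbaba => baba => bba
  | caa
  | aba => ba

ab->b; bcb->ca; cb->b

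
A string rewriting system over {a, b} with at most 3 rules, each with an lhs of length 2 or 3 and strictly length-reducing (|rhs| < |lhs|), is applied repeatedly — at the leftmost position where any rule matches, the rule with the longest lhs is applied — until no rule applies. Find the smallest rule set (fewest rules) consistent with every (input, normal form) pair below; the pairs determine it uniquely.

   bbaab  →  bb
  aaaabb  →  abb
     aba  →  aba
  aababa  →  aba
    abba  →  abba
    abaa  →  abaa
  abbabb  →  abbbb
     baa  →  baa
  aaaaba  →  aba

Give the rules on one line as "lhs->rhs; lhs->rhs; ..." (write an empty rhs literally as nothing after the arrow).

aaa->; aab->; bab->bb

  | bbaab => bb
  | aaaabb => abb
  | aba
  | aababa => aba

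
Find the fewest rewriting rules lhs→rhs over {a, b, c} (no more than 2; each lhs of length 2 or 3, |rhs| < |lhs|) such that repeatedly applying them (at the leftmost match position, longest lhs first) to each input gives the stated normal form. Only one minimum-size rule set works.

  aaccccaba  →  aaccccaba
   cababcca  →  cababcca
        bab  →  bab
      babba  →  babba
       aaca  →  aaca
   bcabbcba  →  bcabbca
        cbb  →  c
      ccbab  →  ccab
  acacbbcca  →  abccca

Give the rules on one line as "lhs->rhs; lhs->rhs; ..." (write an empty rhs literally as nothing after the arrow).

  | aaccccaba
  | cababcca
  | bab
  | babba

cac->bc; cb->c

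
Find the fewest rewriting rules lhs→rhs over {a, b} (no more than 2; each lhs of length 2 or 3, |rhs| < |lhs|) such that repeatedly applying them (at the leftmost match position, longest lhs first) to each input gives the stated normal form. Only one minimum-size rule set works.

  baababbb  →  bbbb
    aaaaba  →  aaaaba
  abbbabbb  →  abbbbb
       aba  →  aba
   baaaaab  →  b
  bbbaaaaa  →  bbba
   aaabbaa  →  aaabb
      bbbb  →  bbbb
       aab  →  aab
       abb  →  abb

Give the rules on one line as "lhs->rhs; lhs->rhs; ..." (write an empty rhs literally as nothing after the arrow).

  | baababbb => bbabbb => bbbb
  | aaaaba
  | abbbabbb => abbbbb
  | aba

baa->b; bab->b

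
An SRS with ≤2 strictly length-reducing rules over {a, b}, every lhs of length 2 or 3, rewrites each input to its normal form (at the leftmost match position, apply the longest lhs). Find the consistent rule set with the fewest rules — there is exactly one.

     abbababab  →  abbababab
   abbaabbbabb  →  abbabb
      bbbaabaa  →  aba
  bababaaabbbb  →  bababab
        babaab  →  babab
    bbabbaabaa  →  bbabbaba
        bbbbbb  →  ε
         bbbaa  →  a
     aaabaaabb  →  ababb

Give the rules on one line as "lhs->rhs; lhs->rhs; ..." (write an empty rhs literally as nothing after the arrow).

  | abbababab
  | abbaabbbabb => abbabbbabb => abbaabb => abbabb
  | bbbaabaa => aabaa => abaa => aba
  | bababaaabbbb => bababaabbbb => babababbbb => bababab

aa->a; bbb->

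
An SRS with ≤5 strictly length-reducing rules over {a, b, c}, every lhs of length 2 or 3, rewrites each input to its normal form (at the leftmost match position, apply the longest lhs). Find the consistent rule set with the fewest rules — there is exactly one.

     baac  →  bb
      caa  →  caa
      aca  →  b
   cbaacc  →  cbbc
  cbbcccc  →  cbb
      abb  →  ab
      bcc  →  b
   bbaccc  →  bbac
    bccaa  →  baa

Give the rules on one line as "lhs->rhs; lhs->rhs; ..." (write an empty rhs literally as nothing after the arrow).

  | baac => bb
  | caa
  | aca => b
  | cbaacc => cbbc

aac->b; abb->ab; aca->b; cc->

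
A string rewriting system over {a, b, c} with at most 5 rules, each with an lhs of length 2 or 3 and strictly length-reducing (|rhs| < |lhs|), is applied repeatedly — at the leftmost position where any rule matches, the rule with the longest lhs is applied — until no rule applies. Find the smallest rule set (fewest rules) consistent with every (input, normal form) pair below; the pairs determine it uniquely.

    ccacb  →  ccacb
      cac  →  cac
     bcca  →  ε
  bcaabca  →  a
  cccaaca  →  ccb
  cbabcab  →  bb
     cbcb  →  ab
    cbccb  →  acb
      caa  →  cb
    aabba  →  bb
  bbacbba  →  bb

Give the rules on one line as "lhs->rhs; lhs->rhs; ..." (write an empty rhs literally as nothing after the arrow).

  | ccacb
  | cac
  | bcca => bca => ba => ε
  | bcaabca => baabca => abca => aba => a

aa->b; ba->; bc->b; cbc->a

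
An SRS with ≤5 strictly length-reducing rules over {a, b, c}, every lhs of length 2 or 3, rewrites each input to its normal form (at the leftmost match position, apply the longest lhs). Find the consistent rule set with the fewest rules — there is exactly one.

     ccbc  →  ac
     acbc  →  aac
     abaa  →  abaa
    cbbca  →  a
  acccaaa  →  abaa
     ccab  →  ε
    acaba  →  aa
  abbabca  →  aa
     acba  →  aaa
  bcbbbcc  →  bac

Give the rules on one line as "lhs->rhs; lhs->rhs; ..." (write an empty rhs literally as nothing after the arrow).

bb->; ca->b; cb->a; cc->c

  | ccbc => cbc => ac
  | acbc => aac
  | abaa
  | cbbca => abca => abb => a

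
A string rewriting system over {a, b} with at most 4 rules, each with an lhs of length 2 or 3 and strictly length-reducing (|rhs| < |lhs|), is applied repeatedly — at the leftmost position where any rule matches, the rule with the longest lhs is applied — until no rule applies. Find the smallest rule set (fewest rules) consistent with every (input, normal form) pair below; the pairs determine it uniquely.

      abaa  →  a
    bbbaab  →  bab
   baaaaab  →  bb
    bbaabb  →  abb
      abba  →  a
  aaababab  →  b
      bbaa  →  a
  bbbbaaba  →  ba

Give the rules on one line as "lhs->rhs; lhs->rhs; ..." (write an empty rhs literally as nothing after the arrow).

aa->b; aba->; bba->

  | abaa => a
  | bbbaab => bab
  | baaaaab => bbaaab => aab => bb
  | bbaabb => abb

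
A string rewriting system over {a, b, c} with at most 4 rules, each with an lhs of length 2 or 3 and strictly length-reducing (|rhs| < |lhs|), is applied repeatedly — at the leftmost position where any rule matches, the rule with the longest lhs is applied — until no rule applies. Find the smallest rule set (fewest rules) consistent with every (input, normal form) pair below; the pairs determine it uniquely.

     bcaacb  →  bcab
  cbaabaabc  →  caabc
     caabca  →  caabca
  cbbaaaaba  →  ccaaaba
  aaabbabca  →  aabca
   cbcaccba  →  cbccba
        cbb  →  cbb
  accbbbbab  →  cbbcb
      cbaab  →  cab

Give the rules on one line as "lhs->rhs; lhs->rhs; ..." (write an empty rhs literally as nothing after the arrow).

  | bcaacb => bcab
  | cbaabaabc => cabaabc => caabc
  | caabca
  | cbbaaaaba => ccaaaba

ac->; baa->a; bba->c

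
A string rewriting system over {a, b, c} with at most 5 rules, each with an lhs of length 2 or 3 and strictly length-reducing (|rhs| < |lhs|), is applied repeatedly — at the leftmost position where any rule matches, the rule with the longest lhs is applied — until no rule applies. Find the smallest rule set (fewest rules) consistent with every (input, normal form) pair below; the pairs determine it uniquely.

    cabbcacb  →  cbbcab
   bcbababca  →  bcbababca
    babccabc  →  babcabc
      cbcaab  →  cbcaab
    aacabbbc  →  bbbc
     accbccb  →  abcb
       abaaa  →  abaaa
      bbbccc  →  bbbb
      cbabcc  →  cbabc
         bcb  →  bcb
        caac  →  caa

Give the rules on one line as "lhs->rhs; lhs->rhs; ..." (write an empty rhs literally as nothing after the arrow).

abb->bb; ac->a; cc->c; ccc->b

  | cabbcacb => cbbcacb => cbbcab
  | bcbababca
  | babccabc => babcabc
  | cbcaab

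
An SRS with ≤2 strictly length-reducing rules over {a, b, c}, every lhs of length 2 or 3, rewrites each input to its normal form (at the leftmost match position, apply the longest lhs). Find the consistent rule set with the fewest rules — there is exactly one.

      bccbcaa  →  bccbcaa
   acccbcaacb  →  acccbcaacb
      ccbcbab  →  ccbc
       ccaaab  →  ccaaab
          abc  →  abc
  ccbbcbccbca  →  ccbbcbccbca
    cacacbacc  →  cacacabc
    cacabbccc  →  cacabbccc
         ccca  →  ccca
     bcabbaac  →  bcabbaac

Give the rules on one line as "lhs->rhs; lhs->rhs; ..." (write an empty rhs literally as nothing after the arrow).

  | bccbcaa
  | acccbcaacb
  | ccbcbab => ccbc
  | ccaaab

bab->; bac->ab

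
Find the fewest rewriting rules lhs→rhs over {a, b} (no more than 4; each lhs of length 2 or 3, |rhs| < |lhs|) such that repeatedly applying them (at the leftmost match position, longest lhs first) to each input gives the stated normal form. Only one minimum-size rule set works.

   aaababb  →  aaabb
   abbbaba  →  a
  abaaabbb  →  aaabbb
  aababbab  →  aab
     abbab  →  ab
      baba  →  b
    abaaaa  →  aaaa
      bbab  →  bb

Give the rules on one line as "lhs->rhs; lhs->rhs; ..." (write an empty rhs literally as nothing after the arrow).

  | aaababb => aaabb
  | abbbaba => abbaba => ababa => aba => a
  | abaaabbb => aaabbb
  | aababbab => aabbab => aabab => aab

aba->a; ba->b; bba->ba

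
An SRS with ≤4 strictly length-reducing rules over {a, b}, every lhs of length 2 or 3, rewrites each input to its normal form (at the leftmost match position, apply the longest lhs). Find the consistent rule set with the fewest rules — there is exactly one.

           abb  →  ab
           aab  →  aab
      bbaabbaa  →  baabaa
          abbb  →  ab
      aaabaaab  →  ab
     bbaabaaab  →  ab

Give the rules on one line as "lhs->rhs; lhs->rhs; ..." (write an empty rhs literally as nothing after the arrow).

aaa->ab; bab->aa; bb->b

  | abb => ab
  | aab
  | bbaabbaa => baabbaa => baabaa
  | abbb => abb => ab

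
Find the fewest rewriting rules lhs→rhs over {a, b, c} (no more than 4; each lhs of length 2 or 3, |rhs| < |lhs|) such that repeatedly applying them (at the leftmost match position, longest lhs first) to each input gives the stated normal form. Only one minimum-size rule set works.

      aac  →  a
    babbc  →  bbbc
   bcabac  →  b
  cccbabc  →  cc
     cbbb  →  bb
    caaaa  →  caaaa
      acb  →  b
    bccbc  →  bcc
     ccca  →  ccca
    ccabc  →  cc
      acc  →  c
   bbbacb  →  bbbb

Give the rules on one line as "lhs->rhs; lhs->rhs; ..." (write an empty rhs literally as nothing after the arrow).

  | aac => a
  | babbc => bbbc
  | bcabac => bcbac => bac => b
  | cccbabc => ccabc => ccbc => cc

ab->b; ac->; cb->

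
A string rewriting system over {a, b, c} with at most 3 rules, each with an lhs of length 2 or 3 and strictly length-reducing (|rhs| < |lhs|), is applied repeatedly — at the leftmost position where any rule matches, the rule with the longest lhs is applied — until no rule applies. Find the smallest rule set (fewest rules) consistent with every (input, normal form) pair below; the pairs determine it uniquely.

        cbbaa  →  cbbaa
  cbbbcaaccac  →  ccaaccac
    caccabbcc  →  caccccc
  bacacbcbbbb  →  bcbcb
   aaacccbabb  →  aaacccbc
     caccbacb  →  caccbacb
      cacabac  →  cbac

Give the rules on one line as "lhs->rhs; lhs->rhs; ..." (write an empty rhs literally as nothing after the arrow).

  | cbbaa
  | cbbbcaaccac => ccaaccac
  | caccabbcc => caccccc
  | bacacbcbbbb => bcbcbbbb => bcbcb

abb->c; aca->; bbb->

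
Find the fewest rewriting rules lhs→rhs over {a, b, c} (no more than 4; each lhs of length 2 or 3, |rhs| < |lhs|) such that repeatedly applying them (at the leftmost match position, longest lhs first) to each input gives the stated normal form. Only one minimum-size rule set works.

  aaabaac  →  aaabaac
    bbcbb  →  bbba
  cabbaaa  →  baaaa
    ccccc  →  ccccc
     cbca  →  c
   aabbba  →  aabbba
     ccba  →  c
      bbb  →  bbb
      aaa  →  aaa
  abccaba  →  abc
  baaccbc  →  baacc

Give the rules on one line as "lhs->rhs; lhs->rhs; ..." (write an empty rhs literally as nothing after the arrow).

ca->c; cb->; cbb->ba

  | aaabaac
  | bbcbb => bbba
  | cabbaaa => cbbaaa => baaaa
  | ccccc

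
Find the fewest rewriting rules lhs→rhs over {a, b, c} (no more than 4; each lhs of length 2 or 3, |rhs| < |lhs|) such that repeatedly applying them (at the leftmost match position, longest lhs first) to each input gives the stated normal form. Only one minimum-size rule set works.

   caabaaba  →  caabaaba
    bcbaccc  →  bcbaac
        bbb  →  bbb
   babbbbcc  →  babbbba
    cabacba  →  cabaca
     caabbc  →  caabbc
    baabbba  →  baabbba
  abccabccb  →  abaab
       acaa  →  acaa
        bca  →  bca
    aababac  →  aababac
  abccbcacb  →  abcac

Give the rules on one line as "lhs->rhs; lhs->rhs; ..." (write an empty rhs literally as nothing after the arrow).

  | caabaaba
  | bcbaccc => bcbaac
  | bbb
  | babbbbcc => babbbba

acb->ac; cc->a; ccb->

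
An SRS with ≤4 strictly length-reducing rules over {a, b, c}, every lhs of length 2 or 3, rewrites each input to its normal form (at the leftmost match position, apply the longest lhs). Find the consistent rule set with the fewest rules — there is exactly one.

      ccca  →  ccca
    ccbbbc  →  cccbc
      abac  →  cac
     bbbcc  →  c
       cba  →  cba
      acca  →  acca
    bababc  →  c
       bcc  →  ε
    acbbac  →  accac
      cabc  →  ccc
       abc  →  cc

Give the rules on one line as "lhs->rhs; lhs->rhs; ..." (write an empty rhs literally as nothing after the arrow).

  | ccca
  | ccbbbc => cccbc
  | abac => cac
  | bbbcc => cbcc => c

ab->c; bb->c; bcc->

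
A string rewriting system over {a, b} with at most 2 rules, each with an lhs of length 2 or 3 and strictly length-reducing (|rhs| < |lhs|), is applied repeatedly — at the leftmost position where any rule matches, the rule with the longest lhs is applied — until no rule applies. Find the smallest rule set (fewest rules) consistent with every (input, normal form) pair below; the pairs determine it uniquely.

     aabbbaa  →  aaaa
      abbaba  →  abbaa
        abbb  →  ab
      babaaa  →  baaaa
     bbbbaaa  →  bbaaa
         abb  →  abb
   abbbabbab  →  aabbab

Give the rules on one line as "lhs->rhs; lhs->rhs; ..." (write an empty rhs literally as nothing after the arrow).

aba->aa; bbb->b

  | aabbbaa => aabaa => aaaa
  | abbaba => abbaa
  | abbb => ab
  | babaaa => baaaa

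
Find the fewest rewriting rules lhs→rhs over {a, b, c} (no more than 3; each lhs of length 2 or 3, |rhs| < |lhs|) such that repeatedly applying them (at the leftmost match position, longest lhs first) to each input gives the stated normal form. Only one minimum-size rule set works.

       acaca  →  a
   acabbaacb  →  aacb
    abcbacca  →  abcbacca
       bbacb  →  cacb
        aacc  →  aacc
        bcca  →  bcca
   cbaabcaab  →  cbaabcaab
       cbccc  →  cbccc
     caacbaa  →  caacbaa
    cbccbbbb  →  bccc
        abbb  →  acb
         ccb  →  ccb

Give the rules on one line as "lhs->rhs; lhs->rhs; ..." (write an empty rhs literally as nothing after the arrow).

aca->a; bb->c; cbb->bc

  | acaca => aca => a
  | acabbaacb => abbaacb => acaacb => aacb
  | abcbacca
  | bbacb => cacb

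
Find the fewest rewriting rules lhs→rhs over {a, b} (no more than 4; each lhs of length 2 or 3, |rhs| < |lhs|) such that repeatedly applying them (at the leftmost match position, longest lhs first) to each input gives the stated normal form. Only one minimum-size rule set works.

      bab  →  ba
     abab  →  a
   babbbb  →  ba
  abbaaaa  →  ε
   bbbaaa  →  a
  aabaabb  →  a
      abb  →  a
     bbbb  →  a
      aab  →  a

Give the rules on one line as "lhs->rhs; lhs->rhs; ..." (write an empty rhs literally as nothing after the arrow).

  | bab => ba
  | abab => aab => bb => a
  | babbbb => babbb => babb => bab => ba
  | abbaaaa => abaaaa => aaaaa => baaa => bba => ε

aa->b; ab->a; bb->a; bba->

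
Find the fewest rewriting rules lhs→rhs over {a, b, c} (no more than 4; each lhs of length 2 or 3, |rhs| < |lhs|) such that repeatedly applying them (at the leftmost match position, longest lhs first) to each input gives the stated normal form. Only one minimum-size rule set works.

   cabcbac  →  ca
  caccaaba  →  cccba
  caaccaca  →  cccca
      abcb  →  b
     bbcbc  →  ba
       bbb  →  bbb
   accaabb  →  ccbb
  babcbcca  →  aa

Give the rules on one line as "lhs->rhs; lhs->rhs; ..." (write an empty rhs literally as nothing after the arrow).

ab->b; ac->c; bc->a

  | cabcbac => cbcbac => cabac => cbac => cbc => ca
  | caccaaba => cccaaba => cccaba => cccba
  | caaccaca => caccaca => cccaca => cccca
  | abcb => bcb => ab => b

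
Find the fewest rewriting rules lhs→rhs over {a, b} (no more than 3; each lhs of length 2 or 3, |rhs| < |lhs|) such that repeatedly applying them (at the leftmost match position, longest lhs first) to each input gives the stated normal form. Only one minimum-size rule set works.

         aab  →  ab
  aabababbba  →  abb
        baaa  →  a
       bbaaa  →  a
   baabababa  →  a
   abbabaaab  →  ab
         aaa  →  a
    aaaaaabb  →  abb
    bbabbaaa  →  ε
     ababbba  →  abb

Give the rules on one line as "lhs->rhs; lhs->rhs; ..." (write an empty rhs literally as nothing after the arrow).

  | aab => ab
  | aabababbba => abababbba => ababbba => abbba => abb
  | baaa => aa => a
  | bbaaa => baa => a

aa->a; ba->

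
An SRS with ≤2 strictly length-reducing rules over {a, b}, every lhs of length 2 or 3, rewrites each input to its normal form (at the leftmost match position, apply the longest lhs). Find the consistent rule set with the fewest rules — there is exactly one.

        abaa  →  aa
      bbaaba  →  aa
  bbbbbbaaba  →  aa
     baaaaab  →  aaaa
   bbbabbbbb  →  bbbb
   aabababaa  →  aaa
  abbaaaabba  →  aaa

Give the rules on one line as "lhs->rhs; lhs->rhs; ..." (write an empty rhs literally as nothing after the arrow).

  | abaa => aa
  | bbaaba => baaba => aaba => aa
  | bbbbbbaaba => bbbbbaaba => bbbbaaba => bbbaaba => bbaaba => baaba => aaba => aa
  | baaaaab => aaaaab => aaaa

ab->; ba->a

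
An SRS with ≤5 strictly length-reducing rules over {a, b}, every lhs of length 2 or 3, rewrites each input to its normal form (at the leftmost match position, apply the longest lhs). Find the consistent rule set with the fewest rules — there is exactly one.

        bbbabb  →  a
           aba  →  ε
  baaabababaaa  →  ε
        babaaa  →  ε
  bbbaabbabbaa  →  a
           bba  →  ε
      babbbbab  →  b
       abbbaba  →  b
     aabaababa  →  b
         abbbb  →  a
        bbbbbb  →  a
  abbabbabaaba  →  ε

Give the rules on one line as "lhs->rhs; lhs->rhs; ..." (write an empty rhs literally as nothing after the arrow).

aa->; ab->a; ba->b; bb->a

  | bbbabb => ababb => aabb => bb => a
  | aba => aa => ε
  | baaabababaaa => baabababaaa => babababaaa => bbababaaa => aababaaa => babaaa => bbaaa => aaaa => aa => ε
  | babaaa => bbaaa => aaaa => aa => ε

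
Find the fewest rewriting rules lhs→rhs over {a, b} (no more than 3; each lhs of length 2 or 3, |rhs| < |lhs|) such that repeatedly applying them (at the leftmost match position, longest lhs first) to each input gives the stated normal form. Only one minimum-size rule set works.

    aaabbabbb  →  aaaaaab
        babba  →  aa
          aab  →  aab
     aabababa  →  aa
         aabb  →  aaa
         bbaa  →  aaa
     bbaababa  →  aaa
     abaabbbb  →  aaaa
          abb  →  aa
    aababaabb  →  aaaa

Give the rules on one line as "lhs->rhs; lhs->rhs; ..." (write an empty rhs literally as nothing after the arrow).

  | aaabbabbb => aaaaabbb => aaaaaab
  | babba => bba => aa
  | aab
  | aabababa => aababa => aaba => aa

ba->; bb->a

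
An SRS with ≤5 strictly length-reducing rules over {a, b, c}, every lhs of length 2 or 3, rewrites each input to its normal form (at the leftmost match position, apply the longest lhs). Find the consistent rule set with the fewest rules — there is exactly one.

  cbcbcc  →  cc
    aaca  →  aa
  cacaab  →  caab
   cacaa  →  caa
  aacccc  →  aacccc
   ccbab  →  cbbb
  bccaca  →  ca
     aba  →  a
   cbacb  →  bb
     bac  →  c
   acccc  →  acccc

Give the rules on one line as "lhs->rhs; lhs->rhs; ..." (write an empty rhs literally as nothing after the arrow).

aca->a; ba->; bc->; cba->bb

  | cbcbcc => cbcc => cc
  | aaca => aa
  | cacaab => caab
  | cacaa => caa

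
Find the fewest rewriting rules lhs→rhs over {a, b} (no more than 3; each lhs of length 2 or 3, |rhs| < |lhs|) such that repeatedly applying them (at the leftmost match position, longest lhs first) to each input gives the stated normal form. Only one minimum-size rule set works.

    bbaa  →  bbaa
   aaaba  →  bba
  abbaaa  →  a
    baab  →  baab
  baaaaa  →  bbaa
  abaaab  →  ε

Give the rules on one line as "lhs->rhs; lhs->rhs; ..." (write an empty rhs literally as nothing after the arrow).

  | bbaa
  | aaaba => bba
  | abbaaa => abbb => a
  | baab

aaa->b; aba->ba; bbb->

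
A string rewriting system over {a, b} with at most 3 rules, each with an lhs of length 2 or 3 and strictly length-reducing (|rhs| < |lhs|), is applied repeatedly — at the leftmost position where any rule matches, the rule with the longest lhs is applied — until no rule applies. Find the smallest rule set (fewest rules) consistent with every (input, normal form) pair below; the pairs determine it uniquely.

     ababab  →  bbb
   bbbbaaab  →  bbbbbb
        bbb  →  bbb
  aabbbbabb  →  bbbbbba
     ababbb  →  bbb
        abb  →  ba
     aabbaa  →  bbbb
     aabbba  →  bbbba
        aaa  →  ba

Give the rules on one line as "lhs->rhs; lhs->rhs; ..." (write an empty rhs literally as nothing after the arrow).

aa->b; ab->b; abb->ba

  | ababab => babab => bbab => bbb
  | bbbbaaab => bbbbbab => bbbbbb
  | bbb
  | aabbbbabb => bbbbbabb => bbbbbba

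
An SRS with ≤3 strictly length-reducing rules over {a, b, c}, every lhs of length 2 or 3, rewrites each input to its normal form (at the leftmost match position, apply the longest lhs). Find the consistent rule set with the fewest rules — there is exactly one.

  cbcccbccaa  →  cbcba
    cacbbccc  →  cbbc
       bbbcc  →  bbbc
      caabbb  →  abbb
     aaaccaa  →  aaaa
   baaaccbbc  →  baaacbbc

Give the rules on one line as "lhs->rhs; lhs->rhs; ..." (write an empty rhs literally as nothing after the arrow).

  | cbcccbccaa => cbccbccaa => cbcbccaa => cbcbcaa => cbcba
  | cacbbccc => cbbccc => cbbcc => cbbc
  | bbbcc => bbbc
  | caabbb => abbb

ca->; cc->c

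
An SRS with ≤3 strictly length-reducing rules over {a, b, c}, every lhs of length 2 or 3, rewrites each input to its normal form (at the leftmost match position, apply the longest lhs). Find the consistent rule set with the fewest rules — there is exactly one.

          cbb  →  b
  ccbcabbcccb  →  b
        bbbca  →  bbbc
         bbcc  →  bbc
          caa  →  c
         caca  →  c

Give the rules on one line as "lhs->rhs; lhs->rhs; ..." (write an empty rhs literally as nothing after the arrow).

  | cbb => b
  | ccbcabbcccb => cbcabbcccb => cabbcccb => cbbcccb => bcccb => bccb => bcb => b
  | bbbca => bbbc
  | bbcc => bbc

ca->c; cb->; cc->c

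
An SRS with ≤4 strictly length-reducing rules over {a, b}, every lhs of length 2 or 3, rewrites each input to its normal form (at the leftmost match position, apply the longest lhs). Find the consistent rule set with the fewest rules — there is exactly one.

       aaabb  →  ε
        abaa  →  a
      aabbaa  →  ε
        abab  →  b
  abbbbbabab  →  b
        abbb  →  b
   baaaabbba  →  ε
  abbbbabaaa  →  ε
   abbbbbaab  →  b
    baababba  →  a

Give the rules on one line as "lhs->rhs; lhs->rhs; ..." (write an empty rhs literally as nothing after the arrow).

aa->; ab->b; ba->; bb->

  | aaabb => abb => bb => ε
  | abaa => baa => a
  | aabbaa => bbaa => aa => ε
  | abab => bab => b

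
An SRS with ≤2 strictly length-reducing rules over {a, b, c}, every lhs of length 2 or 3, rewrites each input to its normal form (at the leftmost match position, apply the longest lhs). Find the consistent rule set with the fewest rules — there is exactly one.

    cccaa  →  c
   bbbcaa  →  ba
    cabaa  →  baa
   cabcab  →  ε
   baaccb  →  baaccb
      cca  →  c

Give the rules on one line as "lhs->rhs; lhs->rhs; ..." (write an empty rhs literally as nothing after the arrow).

  | cccaa => cca => c
  | bbbcaa => bcaa => ba
  | cabaa => baa
  | cabcab => bcab => bb => ε

bb->; ca->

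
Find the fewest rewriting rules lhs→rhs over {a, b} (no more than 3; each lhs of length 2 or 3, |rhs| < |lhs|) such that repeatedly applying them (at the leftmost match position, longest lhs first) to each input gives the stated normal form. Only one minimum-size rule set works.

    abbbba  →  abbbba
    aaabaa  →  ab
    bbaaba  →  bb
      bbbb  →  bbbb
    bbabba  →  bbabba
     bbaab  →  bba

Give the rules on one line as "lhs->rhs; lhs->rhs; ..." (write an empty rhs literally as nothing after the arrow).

  | abbbba
  | aaabaa => abaa => ab
  | bbaaba => bbaa => bb
  | bbbb

aa->; aab->a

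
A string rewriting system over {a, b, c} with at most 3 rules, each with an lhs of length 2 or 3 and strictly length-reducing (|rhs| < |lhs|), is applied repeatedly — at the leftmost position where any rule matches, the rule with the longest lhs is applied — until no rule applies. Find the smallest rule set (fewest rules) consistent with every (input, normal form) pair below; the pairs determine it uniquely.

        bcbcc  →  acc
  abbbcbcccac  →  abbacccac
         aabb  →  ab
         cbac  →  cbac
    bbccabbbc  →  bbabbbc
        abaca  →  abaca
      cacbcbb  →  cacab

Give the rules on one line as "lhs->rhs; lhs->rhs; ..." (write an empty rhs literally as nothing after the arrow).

aab->a; bcb->a; bcc->b

  | bcbcc => acc
  | abbbcbcccac => abbacccac
  | aabb => ab
  | cbac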